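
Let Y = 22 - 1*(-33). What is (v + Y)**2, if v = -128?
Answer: 5329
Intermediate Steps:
Y = 55 (Y = 22 + 33 = 55)
(v + Y)**2 = (-128 + 55)**2 = (-73)**2 = 5329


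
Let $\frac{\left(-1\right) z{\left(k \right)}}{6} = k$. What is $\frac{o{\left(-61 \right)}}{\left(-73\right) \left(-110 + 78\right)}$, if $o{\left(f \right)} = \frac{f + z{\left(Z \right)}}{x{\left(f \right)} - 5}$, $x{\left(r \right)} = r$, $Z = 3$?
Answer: $\frac{79}{154176} \approx 0.0005124$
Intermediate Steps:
$z{\left(k \right)} = - 6 k$
$o{\left(f \right)} = \frac{-18 + f}{-5 + f}$ ($o{\left(f \right)} = \frac{f - 18}{f - 5} = \frac{f - 18}{-5 + f} = \frac{-18 + f}{-5 + f}$)
$\frac{o{\left(-61 \right)}}{\left(-73\right) \left(-110 + 78\right)} = \frac{\frac{1}{-5 - 61} \left(-18 - 61\right)}{\left(-73\right) \left(-110 + 78\right)} = \frac{\frac{1}{-66} \left(-79\right)}{\left(-73\right) \left(-32\right)} = \frac{\left(- \frac{1}{66}\right) \left(-79\right)}{2336} = \frac{79}{66} \cdot \frac{1}{2336} = \frac{79}{154176}$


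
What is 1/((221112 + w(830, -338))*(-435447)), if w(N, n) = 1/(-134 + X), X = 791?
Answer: -73/7028626714055 ≈ -1.0386e-11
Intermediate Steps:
w(N, n) = 1/657 (w(N, n) = 1/(-134 + 791) = 1/657)
1/((221112 + w(830, -338))*(-435447)) = 1/((221112 + 1/657)*(-435447)) = -1/435447/(145270585/657) = (657/145270585)*(-1/435447) = -73/7028626714055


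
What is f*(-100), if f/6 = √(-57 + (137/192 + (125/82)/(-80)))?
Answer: -25*I*√54518151/41 ≈ -4502.2*I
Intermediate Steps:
f = I*√54518151/164 (f = 6*√(-57 + (137/192 + (125/82)/(-80))) = 6*√(-57 + (137*(1/192) + (125*(1/82))*(-1/80))) = 6*√(-57 + (137/192 + (125/82)*(-1/80))) = 6*√(-57 + (137/192 - 25/1312)) = 6*√(-57 + 5467/7872) = 6*√(-443237/7872) = 6*(I*√54518151/984) = I*√54518151/164 ≈ 45.022*I)
f*(-100) = (I*√54518151/164)*(-100) = -25*I*√54518151/41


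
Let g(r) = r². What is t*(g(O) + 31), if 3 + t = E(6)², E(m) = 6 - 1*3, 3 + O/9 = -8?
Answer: 58992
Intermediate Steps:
O = -99 (O = -27 + 9*(-8) = -27 - 72 = -99)
E(m) = 3 (E(m) = 6 - 3 = 3)
t = 6 (t = -3 + 3² = -3 + 9 = 6)
t*(g(O) + 31) = 6*((-99)² + 31) = 6*(9801 + 31) = 6*9832 = 58992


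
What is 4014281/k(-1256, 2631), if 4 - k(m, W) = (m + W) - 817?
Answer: -4014281/554 ≈ -7246.0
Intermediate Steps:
k(m, W) = 821 - W - m (k(m, W) = 4 - ((m + W) - 817) = 4 - ((W + m) - 817) = 4 - (-817 + W + m) = 4 + (817 - W - m) = 821 - W - m)
4014281/k(-1256, 2631) = 4014281/(821 - 1*2631 - 1*(-1256)) = 4014281/(821 - 2631 + 1256) = 4014281/(-554) = 4014281*(-1/554) = -4014281/554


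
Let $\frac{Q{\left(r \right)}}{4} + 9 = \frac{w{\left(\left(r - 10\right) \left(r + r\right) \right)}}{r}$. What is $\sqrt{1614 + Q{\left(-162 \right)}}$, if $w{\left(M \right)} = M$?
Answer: $\sqrt{202} \approx 14.213$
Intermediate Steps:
$Q{\left(r \right)} = -116 + 8 r$ ($Q{\left(r \right)} = -36 + 4 \frac{\left(r - 10\right) \left(r + r\right)}{r} = -36 + 4 \frac{\left(-10 + r\right) 2 r}{r} = -36 + 4 \frac{2 r \left(-10 + r\right)}{r} = -36 + 4 \left(-20 + 2 r\right) = -36 + \left(-80 + 8 r\right) = -116 + 8 r$)
$\sqrt{1614 + Q{\left(-162 \right)}} = \sqrt{1614 + \left(-116 + 8 \left(-162\right)\right)} = \sqrt{1614 - 1412} = \sqrt{202}$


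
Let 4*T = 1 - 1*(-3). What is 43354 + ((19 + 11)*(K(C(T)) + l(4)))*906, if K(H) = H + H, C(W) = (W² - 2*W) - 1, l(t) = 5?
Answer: 70534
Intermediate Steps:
T = 1 (T = (1 - 1*(-3))/4 = (1 + 3)/4 = (¼)*4 = 1)
C(W) = -1 + W² - 2*W
K(H) = 2*H
43354 + ((19 + 11)*(K(C(T)) + l(4)))*906 = 43354 + ((19 + 11)*(2*(-1 + 1² - 2*1) + 5))*906 = 43354 + (30*(2*(-1 + 1 - 2) + 5))*906 = 43354 + (30*(2*(-2) + 5))*906 = 43354 + (30*(-4 + 5))*906 = 43354 + (30*1)*906 = 43354 + 30*906 = 43354 + 27180 = 70534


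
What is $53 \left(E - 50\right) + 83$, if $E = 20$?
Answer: $-1507$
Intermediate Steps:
$53 \left(E - 50\right) + 83 = 53 \left(20 - 50\right) + 83 = 53 \left(-30\right) + 83 = -1590 + 83 = -1507$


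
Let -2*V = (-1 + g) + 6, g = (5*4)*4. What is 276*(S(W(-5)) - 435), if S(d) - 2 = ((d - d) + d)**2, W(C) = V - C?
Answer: 268617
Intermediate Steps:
g = 80 (g = 20*4 = 80)
V = -85/2 (V = -((-1 + 80) + 6)/2 = -(79 + 6)/2 = -1/2*85 = -85/2 ≈ -42.500)
W(C) = -85/2 - C
S(d) = 2 + d**2 (S(d) = 2 + ((d - d) + d)**2 = 2 + (0 + d)**2 = 2 + d**2)
276*(S(W(-5)) - 435) = 276*((2 + (-85/2 - 1*(-5))**2) - 435) = 276*((2 + (-85/2 + 5)**2) - 435) = 276*((2 + (-75/2)**2) - 435) = 276*((2 + 5625/4) - 435) = 276*(5633/4 - 435) = 276*(3893/4) = 268617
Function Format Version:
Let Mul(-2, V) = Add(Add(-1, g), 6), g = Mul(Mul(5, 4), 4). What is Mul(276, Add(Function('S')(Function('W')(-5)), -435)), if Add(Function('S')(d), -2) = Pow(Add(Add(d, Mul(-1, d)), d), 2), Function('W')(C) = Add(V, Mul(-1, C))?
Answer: 268617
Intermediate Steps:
g = 80 (g = Mul(20, 4) = 80)
V = Rational(-85, 2) (V = Mul(Rational(-1, 2), Add(Add(-1, 80), 6)) = Mul(Rational(-1, 2), Add(79, 6)) = Mul(Rational(-1, 2), 85) = Rational(-85, 2) ≈ -42.500)
Function('W')(C) = Add(Rational(-85, 2), Mul(-1, C))
Function('S')(d) = Add(2, Pow(d, 2)) (Function('S')(d) = Add(2, Pow(Add(Add(d, Mul(-1, d)), d), 2)) = Add(2, Pow(Add(0, d), 2)) = Add(2, Pow(d, 2)))
Mul(276, Add(Function('S')(Function('W')(-5)), -435)) = Mul(276, Add(Add(2, Pow(Add(Rational(-85, 2), Mul(-1, -5)), 2)), -435)) = Mul(276, Add(Add(2, Pow(Add(Rational(-85, 2), 5), 2)), -435)) = Mul(276, Add(Add(2, Pow(Rational(-75, 2), 2)), -435)) = Mul(276, Add(Add(2, Rational(5625, 4)), -435)) = Mul(276, Add(Rational(5633, 4), -435)) = Mul(276, Rational(3893, 4)) = 268617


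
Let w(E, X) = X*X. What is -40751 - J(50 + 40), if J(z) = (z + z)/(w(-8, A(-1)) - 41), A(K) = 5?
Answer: -162959/4 ≈ -40740.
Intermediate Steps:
w(E, X) = X²
J(z) = -z/8 (J(z) = (z + z)/(5² - 41) = (2*z)/(25 - 41) = (2*z)/(-16) = (2*z)*(-1/16) = -z/8)
-40751 - J(50 + 40) = -40751 - (-1)*(50 + 40)/8 = -40751 - (-1)*90/8 = -40751 - 1*(-45/4) = -40751 + 45/4 = -162959/4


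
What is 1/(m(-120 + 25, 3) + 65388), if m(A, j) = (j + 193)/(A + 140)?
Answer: 45/2942656 ≈ 1.5292e-5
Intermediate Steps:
m(A, j) = (193 + j)/(140 + A)
1/(m(-120 + 25, 3) + 65388) = 1/((193 + 3)/(140 + (-120 + 25)) + 65388) = 1/(196/(140 - 95) + 65388) = 1/(196/45 + 65388) = 1/(2942656/45) = 45/2942656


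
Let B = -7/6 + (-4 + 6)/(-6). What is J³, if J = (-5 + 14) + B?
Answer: 3375/8 ≈ 421.88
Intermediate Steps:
B = -3/2 (B = -7*⅙ + 2*(-⅙) = -7/6 - ⅓ = -3/2 ≈ -1.5000)
J = 15/2 (J = (-5 + 14) - 3/2 = 9 - 3/2 = 15/2 ≈ 7.5000)
J³ = (15/2)³ = 3375/8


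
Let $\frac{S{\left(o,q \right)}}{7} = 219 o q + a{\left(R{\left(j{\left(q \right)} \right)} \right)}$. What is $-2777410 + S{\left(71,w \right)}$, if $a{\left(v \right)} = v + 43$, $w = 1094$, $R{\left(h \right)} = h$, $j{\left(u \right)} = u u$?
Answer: $124674985$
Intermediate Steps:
$j{\left(u \right)} = u^{2}$
$a{\left(v \right)} = 43 + v$
$S{\left(o,q \right)} = 301 + 7 q^{2} + 1533 o q$ ($S{\left(o,q \right)} = 7 \left(219 o q + \left(43 + q^{2}\right)\right) = 7 \left(43 + q^{2} + 219 o q\right) = 301 + 7 q^{2} + 1533 o q$)
$-2777410 + S{\left(71,w \right)} = -2777410 + \left(301 + 7 \cdot 1094^{2} + 1533 \cdot 71 \cdot 1094\right) = -2777410 + \left(301 + 7 \cdot 1196836 + 119074242\right) = -2777410 + \left(301 + 8377852 + 119074242\right) = -2777410 + 127452395 = 124674985$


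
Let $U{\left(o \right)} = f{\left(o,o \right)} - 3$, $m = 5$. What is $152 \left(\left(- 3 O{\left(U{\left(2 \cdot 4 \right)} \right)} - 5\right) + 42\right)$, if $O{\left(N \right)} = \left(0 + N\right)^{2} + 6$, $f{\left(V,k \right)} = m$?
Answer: $1064$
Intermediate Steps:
$f{\left(V,k \right)} = 5$
$U{\left(o \right)} = 2$ ($U{\left(o \right)} = 5 - 3 = 2$)
$O{\left(N \right)} = 6 + N^{2}$ ($O{\left(N \right)} = N^{2} + 6 = 6 + N^{2}$)
$152 \left(\left(- 3 O{\left(U{\left(2 \cdot 4 \right)} \right)} - 5\right) + 42\right) = 152 \left(\left(- 3 \left(6 + 2^{2}\right) - 5\right) + 42\right) = 152 \left(\left(- 3 \left(6 + 4\right) - 5\right) + 42\right) = 152 \left(\left(\left(-3\right) 10 - 5\right) + 42\right) = 152 \left(\left(-30 - 5\right) + 42\right) = 152 \left(-35 + 42\right) = 152 \cdot 7 = 1064$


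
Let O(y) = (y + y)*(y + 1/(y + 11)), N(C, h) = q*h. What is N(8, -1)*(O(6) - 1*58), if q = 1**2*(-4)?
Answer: 1000/17 ≈ 58.824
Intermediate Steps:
q = -4 (q = 1*(-4) = -4)
N(C, h) = -4*h
O(y) = 2*y*(y + 1/(11 + y)) (O(y) = (2*y)*(y + 1/(11 + y)) = 2*y*(y + 1/(11 + y)))
N(8, -1)*(O(6) - 1*58) = (-4*(-1))*(2*6*(1 + 6**2 + 11*6)/(11 + 6) - 1*58) = 4*(2*6*(1 + 36 + 66)/17 - 58) = 4*(2*6*(1/17)*103 - 58) = 4*(1236/17 - 58) = 4*(250/17) = 1000/17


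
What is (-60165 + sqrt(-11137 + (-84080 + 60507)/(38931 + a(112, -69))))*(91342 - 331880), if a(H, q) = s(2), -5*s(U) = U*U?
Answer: 14471968770 - 481076*I*sqrt(105498216741963)/194651 ≈ 1.4472e+10 - 2.5385e+7*I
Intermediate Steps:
s(U) = -U**2/5 (s(U) = -U*U/5 = -U**2/5)
a(H, q) = -4/5 (a(H, q) = -1/5*2**2 = -1/5*4 = -4/5)
(-60165 + sqrt(-11137 + (-84080 + 60507)/(38931 + a(112, -69))))*(91342 - 331880) = (-60165 + sqrt(-11137 + (-84080 + 60507)/(38931 - 4/5)))*(91342 - 331880) = (-60165 + sqrt(-11137 - 23573/194651/5))*(-240538) = (-60165 + sqrt(-11137 - 23573*5/194651))*(-240538) = (-60165 + sqrt(-11137 - 117865/194651))*(-240538) = (-60165 + sqrt(-2167946052/194651))*(-240538) = (-60165 + 2*I*sqrt(105498216741963)/194651)*(-240538) = 14471968770 - 481076*I*sqrt(105498216741963)/194651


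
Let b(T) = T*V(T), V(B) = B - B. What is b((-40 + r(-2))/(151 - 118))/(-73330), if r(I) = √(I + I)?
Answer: 0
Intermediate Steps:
r(I) = √2*√I (r(I) = √(2*I) = √2*√I)
V(B) = 0
b(T) = 0 (b(T) = T*0 = 0)
b((-40 + r(-2))/(151 - 118))/(-73330) = 0/(-73330) = 0*(-1/73330) = 0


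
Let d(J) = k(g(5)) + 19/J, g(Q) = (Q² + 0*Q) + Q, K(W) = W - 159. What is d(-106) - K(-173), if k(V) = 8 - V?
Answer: 32841/106 ≈ 309.82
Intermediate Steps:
K(W) = -159 + W
g(Q) = Q + Q² (g(Q) = (Q² + 0) + Q = Q² + Q = Q + Q²)
d(J) = -22 + 19/J (d(J) = (8 - 5*(1 + 5)) + 19/J = (8 - 5*6) + 19/J = (8 - 1*30) + 19/J = (8 - 30) + 19/J = -22 + 19/J)
d(-106) - K(-173) = (-22 + 19/(-106)) - (-159 - 173) = (-22 + 19*(-1/106)) - 1*(-332) = (-22 - 19/106) + 332 = -2351/106 + 332 = 32841/106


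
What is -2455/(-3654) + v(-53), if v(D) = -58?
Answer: -209477/3654 ≈ -57.328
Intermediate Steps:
-2455/(-3654) + v(-53) = -2455/(-3654) - 58 = -2455*(-1/3654) - 58 = 2455/3654 - 58 = -209477/3654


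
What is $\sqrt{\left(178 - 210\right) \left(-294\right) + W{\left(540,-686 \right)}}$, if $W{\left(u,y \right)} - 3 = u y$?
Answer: $i \sqrt{361029} \approx 600.86 i$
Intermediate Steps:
$W{\left(u,y \right)} = 3 + u y$
$\sqrt{\left(178 - 210\right) \left(-294\right) + W{\left(540,-686 \right)}} = \sqrt{\left(178 - 210\right) \left(-294\right) + \left(3 + 540 \left(-686\right)\right)} = \sqrt{\left(-32\right) \left(-294\right) + \left(3 - 370440\right)} = \sqrt{9408 - 370437} = \sqrt{-361029} = i \sqrt{361029}$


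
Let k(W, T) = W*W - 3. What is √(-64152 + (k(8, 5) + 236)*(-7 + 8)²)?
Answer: 3*I*√7095 ≈ 252.7*I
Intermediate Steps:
k(W, T) = -3 + W² (k(W, T) = W² - 3 = -3 + W²)
√(-64152 + (k(8, 5) + 236)*(-7 + 8)²) = √(-64152 + ((-3 + 8²) + 236)*(-7 + 8)²) = √(-64152 + ((-3 + 64) + 236)*1²) = √(-64152 + (61 + 236)*1) = √(-64152 + 297*1) = √(-64152 + 297) = √(-63855) = 3*I*√7095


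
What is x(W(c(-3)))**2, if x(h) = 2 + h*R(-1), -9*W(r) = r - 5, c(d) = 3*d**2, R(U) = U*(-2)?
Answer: 676/81 ≈ 8.3457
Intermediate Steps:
R(U) = -2*U
W(r) = 5/9 - r/9 (W(r) = -(r - 5)/9 = -(-5 + r)/9 = 5/9 - r/9)
x(h) = 2 + 2*h (x(h) = 2 + h*(-2*(-1)) = 2 + h*2 = 2 + 2*h)
x(W(c(-3)))**2 = (2 + 2*(5/9 - (-3)**2/3))**2 = (2 + 2*(5/9 - 9/3))**2 = (2 + 2*(5/9 - 1/9*27))**2 = (2 + 2*(5/9 - 3))**2 = (2 + 2*(-22/9))**2 = (2 - 44/9)**2 = (-26/9)**2 = 676/81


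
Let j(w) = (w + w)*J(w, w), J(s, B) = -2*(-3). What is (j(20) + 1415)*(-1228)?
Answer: -2032340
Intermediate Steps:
J(s, B) = 6
j(w) = 12*w (j(w) = (w + w)*6 = (2*w)*6 = 12*w)
(j(20) + 1415)*(-1228) = (12*20 + 1415)*(-1228) = (240 + 1415)*(-1228) = 1655*(-1228) = -2032340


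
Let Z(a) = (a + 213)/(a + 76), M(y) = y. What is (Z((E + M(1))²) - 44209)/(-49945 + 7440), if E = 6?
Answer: 5525863/5313125 ≈ 1.0400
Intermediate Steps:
Z(a) = (213 + a)/(76 + a)
(Z((E + M(1))²) - 44209)/(-49945 + 7440) = ((213 + (6 + 1)²)/(76 + (6 + 1)²) - 44209)/(-49945 + 7440) = ((213 + 7²)/(76 + 7²) - 44209)/(-42505) = ((213 + 49)/(76 + 49) - 44209)*(-1/42505) = (262/125 - 44209)*(-1/42505) = -5525863/125*(-1/42505) = 5525863/5313125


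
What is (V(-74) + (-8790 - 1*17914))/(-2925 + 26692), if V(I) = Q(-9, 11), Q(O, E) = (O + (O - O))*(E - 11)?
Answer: -26704/23767 ≈ -1.1236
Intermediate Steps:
Q(O, E) = O*(-11 + E) (Q(O, E) = (O + 0)*(-11 + E) = O*(-11 + E))
V(I) = 0 (V(I) = -9*(-11 + 11) = -9*0 = 0)
(V(-74) + (-8790 - 1*17914))/(-2925 + 26692) = (0 + (-8790 - 1*17914))/(-2925 + 26692) = (0 + (-8790 - 17914))/23767 = (0 - 26704)*(1/23767) = -26704*1/23767 = -26704/23767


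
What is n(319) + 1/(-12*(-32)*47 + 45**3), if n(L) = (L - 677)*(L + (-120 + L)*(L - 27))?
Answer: -2283557011817/109173 ≈ -2.0917e+7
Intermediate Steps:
n(L) = (-677 + L)*(L + (-120 + L)*(-27 + L))
n(319) + 1/(-12*(-32)*47 + 45**3) = (-2193480 + 319**3 - 823*319**2 + 102082*319) + 1/(-12*(-32)*47 + 45**3) = (-2193480 + 32461759 - 823*101761 + 32564158) + 1/(384*47 + 91125) = (-2193480 + 32461759 - 83749303 + 32564158) + 1/(18048 + 91125) = -20916866 + 1/109173 = -2283557011817/109173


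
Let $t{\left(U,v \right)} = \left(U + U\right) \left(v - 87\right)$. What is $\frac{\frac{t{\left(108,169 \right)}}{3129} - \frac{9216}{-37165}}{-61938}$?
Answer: $- \frac{410456}{4302703545} \approx -9.5395 \cdot 10^{-5}$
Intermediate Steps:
$t{\left(U,v \right)} = 2 U \left(-87 + v\right)$
$\frac{\frac{t{\left(108,169 \right)}}{3129} - \frac{9216}{-37165}}{-61938} = \frac{\frac{2 \cdot 108 \left(-87 + 169\right)}{3129} - \frac{9216}{-37165}}{-61938} = \left(2 \cdot 108 \cdot 82 \cdot \frac{1}{3129} - - \frac{9216}{37165}\right) \left(- \frac{1}{61938}\right) = \left(17712 \cdot \frac{1}{3129} + \frac{9216}{37165}\right) \left(- \frac{1}{61938}\right) = \left(\frac{5904}{1043} + \frac{9216}{37165}\right) \left(- \frac{1}{61938}\right) = \frac{229034448}{38763095} \left(- \frac{1}{61938}\right) = - \frac{410456}{4302703545}$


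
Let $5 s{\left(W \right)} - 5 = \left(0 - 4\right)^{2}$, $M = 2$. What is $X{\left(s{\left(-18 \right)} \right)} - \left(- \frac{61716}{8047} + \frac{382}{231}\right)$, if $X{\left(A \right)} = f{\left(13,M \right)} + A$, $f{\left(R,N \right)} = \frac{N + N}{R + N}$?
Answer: $\frac{32475561}{3098095} \approx 10.482$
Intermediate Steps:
$f{\left(R,N \right)} = \frac{2 N}{N + R}$
$s{\left(W \right)} = \frac{21}{5}$ ($s{\left(W \right)} = 1 + \frac{\left(0 - 4\right)^{2}}{5} = 1 + \frac{\left(-4\right)^{2}}{5} = 1 + \frac{1}{5} \cdot 16 = 1 + \frac{16}{5} = \frac{21}{5}$)
$X{\left(A \right)} = \frac{4}{15} + A$ ($X{\left(A \right)} = 2 \cdot 2 \frac{1}{2 + 13} + A = 2 \cdot 2 \cdot \frac{1}{15} + A = \frac{4}{15} + A$)
$X{\left(s{\left(-18 \right)} \right)} - \left(- \frac{61716}{8047} + \frac{382}{231}\right) = \left(\frac{4}{15} + \frac{21}{5}\right) - \left(- \frac{61716}{8047} + \frac{382}{231}\right) = \frac{67}{15} - - \frac{11182442}{1858857} = \frac{67}{15} + \left(- \frac{382}{231} + \frac{61716}{8047}\right) = \frac{67}{15} + \frac{11182442}{1858857} = \frac{32475561}{3098095}$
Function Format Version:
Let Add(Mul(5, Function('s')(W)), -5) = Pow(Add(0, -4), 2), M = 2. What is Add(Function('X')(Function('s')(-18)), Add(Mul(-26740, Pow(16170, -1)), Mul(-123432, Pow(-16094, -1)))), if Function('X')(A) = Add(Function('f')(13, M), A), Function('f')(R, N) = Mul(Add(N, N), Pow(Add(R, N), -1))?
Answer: Rational(32475561, 3098095) ≈ 10.482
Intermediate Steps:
Function('f')(R, N) = Mul(2, N, Pow(Add(N, R), -1)) (Function('f')(R, N) = Mul(Mul(2, N), Pow(Add(N, R), -1)) = Mul(2, N, Pow(Add(N, R), -1)))
Function('s')(W) = Rational(21, 5) (Function('s')(W) = Add(1, Mul(Rational(1, 5), Pow(Add(0, -4), 2))) = Add(1, Mul(Rational(1, 5), Pow(-4, 2))) = Add(1, Mul(Rational(1, 5), 16)) = Add(1, Rational(16, 5)) = Rational(21, 5))
Function('X')(A) = Add(Rational(4, 15), A) (Function('X')(A) = Add(Mul(2, 2, Pow(Add(2, 13), -1)), A) = Add(Mul(2, 2, Pow(15, -1)), A) = Add(Mul(2, 2, Rational(1, 15)), A) = Add(Rational(4, 15), A))
Add(Function('X')(Function('s')(-18)), Add(Mul(-26740, Pow(16170, -1)), Mul(-123432, Pow(-16094, -1)))) = Add(Add(Rational(4, 15), Rational(21, 5)), Add(Mul(-26740, Pow(16170, -1)), Mul(-123432, Pow(-16094, -1)))) = Add(Rational(67, 15), Add(Mul(-26740, Rational(1, 16170)), Mul(-123432, Rational(-1, 16094)))) = Add(Rational(67, 15), Add(Rational(-382, 231), Rational(61716, 8047))) = Add(Rational(67, 15), Rational(11182442, 1858857)) = Rational(32475561, 3098095)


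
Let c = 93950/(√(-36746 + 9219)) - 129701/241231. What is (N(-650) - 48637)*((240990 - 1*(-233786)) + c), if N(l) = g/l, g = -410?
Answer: -72414557575406604/3136003 + 59402029560*I*√27527/357851 ≈ -2.3091e+10 + 2.7541e+7*I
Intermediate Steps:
N(l) = -410/l
c = -129701/241231 - 93950*I*√27527/27527 (c = 93950/(√(-27527)) - 129701*1/241231 = 93950/((I*√27527)) - 129701/241231 = 93950*(-I*√27527/27527) - 129701/241231 = -93950*I*√27527/27527 - 129701/241231 = -129701/241231 - 93950*I*√27527/27527 ≈ -0.53766 - 566.26*I)
(N(-650) - 48637)*((240990 - 1*(-233786)) + c) = (-410/(-650) - 48637)*((240990 - 1*(-233786)) + (-129701/241231 - 93950*I*√27527/27527)) = (-410*(-1/650) - 48637)*((240990 + 233786) + (-129701/241231 - 93950*I*√27527/27527)) = (41/65 - 48637)*(474776 + (-129701/241231 - 93950*I*√27527/27527)) = -3161364*(114530559555/241231 - 93950*I*√27527/27527)/65 = -72414557575406604/3136003 + 59402029560*I*√27527/357851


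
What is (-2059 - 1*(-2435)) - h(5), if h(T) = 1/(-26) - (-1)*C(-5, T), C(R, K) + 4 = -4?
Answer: 9985/26 ≈ 384.04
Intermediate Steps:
C(R, K) = -8 (C(R, K) = -4 - 4 = -8)
h(T) = -209/26 (h(T) = 1/(-26) - (-1)*(-8) = -1/26 - 1*8 = -1/26 - 8 = -209/26)
(-2059 - 1*(-2435)) - h(5) = (-2059 - 1*(-2435)) - 1*(-209/26) = (-2059 + 2435) + 209/26 = 376 + 209/26 = 9985/26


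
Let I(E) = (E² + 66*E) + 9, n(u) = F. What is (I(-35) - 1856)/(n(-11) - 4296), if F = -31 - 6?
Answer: 2932/4333 ≈ 0.67667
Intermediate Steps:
F = -37
n(u) = -37
I(E) = 9 + E² + 66*E
(I(-35) - 1856)/(n(-11) - 4296) = ((9 + (-35)² + 66*(-35)) - 1856)/(-37 - 4296) = ((9 + 1225 - 2310) - 1856)/(-4333) = (-1076 - 1856)*(-1/4333) = -2932*(-1/4333) = 2932/4333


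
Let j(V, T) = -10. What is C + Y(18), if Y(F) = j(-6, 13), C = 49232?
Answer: 49222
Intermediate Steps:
Y(F) = -10
C + Y(18) = 49232 - 10 = 49222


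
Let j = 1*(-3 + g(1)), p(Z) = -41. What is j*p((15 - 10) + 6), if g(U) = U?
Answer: 82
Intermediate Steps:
j = -2 (j = 1*(-3 + 1) = 1*(-2) = -2)
j*p((15 - 10) + 6) = -2*(-41) = 82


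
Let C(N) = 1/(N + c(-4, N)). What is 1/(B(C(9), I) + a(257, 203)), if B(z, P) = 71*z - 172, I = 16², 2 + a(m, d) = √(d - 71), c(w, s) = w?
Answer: -3995/635101 - 50*√33/635101 ≈ -0.0067426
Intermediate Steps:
a(m, d) = -2 + √(-71 + d) (a(m, d) = -2 + √(d - 71) = -2 + √(-71 + d))
C(N) = 1/(-4 + N) (C(N) = 1/(N - 4) = 1/(-4 + N))
I = 256
B(z, P) = -172 + 71*z
1/(B(C(9), I) + a(257, 203)) = 1/((-172 + 71/(-4 + 9)) + (-2 + √(-71 + 203))) = 1/((-172 + 71/5) + (-2 + √132)) = 1/((-172 + 71*(⅕)) + (-2 + 2*√33)) = 1/((-172 + 71/5) + (-2 + 2*√33)) = 1/(-789/5 + (-2 + 2*√33)) = 1/(-799/5 + 2*√33)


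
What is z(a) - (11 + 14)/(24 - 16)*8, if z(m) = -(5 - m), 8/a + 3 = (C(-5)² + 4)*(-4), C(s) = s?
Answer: -3578/119 ≈ -30.067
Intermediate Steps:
a = -8/119 (a = 8/(-3 + ((-5)² + 4)*(-4)) = 8/(-3 + (25 + 4)*(-4)) = 8/(-3 + 29*(-4)) = 8/(-3 - 116) = 8/(-119) = 8*(-1/119) = -8/119 ≈ -0.067227)
z(m) = -5 + m
z(a) - (11 + 14)/(24 - 16)*8 = (-5 - 8/119) - (11 + 14)/(24 - 16)*8 = -603/119 - 25/8*8 = -603/119 - 25 = -3578/119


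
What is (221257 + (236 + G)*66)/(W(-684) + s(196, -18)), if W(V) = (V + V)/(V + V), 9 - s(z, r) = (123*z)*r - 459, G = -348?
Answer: 213865/434413 ≈ 0.49231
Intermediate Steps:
s(z, r) = 468 - 123*r*z (s(z, r) = 9 - ((123*z)*r - 459) = 9 - (123*r*z - 459) = 9 - (-459 + 123*r*z) = 9 + (459 - 123*r*z) = 468 - 123*r*z)
W(V) = 1 (W(V) = (2*V)/((2*V)) = (2*V)*(1/(2*V)) = 1)
(221257 + (236 + G)*66)/(W(-684) + s(196, -18)) = (221257 + (236 - 348)*66)/(1 + (468 - 123*(-18)*196)) = (221257 - 112*66)/(1 + (468 + 433944)) = (221257 - 7392)/(1 + 434412) = 213865/434413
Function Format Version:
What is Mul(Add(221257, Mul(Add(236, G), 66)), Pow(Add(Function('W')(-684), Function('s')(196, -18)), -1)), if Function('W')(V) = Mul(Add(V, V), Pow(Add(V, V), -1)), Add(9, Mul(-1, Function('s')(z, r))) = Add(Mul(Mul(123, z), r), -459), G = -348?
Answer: Rational(213865, 434413) ≈ 0.49231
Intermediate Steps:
Function('s')(z, r) = Add(468, Mul(-123, r, z)) (Function('s')(z, r) = Add(9, Mul(-1, Add(Mul(Mul(123, z), r), -459))) = Add(9, Mul(-1, Add(Mul(123, r, z), -459))) = Add(9, Mul(-1, Add(-459, Mul(123, r, z)))) = Add(9, Add(459, Mul(-123, r, z))) = Add(468, Mul(-123, r, z)))
Function('W')(V) = 1 (Function('W')(V) = Mul(Mul(2, V), Pow(Mul(2, V), -1)) = Mul(Mul(2, V), Mul(Rational(1, 2), Pow(V, -1))) = 1)
Mul(Add(221257, Mul(Add(236, G), 66)), Pow(Add(Function('W')(-684), Function('s')(196, -18)), -1)) = Mul(Add(221257, Mul(Add(236, -348), 66)), Pow(Add(1, Add(468, Mul(-123, -18, 196))), -1)) = Mul(Add(221257, Mul(-112, 66)), Pow(Add(1, Add(468, 433944)), -1)) = Mul(Add(221257, -7392), Pow(Add(1, 434412), -1)) = Mul(213865, Pow(434413, -1)) = Mul(213865, Rational(1, 434413)) = Rational(213865, 434413)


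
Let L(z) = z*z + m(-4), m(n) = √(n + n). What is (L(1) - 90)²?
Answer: 7913 - 356*I*√2 ≈ 7913.0 - 503.46*I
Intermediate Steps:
m(n) = √2*√n (m(n) = √(2*n) = √2*√n)
L(z) = z² + 2*I*√2 (L(z) = z*z + √2*√(-4) = z² + √2*(2*I) = z² + 2*I*√2)
(L(1) - 90)² = ((1² + 2*I*√2) - 90)² = ((1 + 2*I*√2) - 90)² = (-89 + 2*I*√2)²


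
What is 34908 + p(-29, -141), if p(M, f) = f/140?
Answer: 4886979/140 ≈ 34907.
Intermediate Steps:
p(M, f) = f/140 (p(M, f) = f*(1/140) = f/140)
34908 + p(-29, -141) = 34908 + (1/140)*(-141) = 34908 - 141/140 = 4886979/140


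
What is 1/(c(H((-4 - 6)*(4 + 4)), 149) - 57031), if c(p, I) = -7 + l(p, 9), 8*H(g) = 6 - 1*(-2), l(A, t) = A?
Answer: -1/57037 ≈ -1.7532e-5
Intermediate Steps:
H(g) = 1 (H(g) = (6 - 1*(-2))/8 = (6 + 2)/8 = (⅛)*8 = 1)
c(p, I) = -7 + p
1/(c(H((-4 - 6)*(4 + 4)), 149) - 57031) = 1/((-7 + 1) - 57031) = 1/(-6 - 57031) = 1/(-57037) = -1/57037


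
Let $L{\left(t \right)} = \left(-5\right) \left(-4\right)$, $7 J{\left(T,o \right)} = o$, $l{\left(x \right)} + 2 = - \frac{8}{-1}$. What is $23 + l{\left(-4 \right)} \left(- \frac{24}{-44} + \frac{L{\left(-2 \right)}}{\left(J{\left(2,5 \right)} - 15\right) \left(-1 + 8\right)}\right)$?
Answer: $\frac{1379}{55} \approx 25.073$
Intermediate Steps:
$l{\left(x \right)} = 6$ ($l{\left(x \right)} = -2 - \frac{8}{-1} = -2 - -8 = -2 + 8 = 6$)
$J{\left(T,o \right)} = \frac{o}{7}$
$L{\left(t \right)} = 20$
$23 + l{\left(-4 \right)} \left(- \frac{24}{-44} + \frac{L{\left(-2 \right)}}{\left(J{\left(2,5 \right)} - 15\right) \left(-1 + 8\right)}\right) = 23 + 6 \left(- \frac{24}{-44} + \frac{20}{\left(\frac{1}{7} \cdot 5 - 15\right) \left(-1 + 8\right)}\right) = 23 + 6 \left(\left(-24\right) \left(- \frac{1}{44}\right) + \frac{20}{\left(\frac{5}{7} - 15\right) 7}\right) = 23 + 6 \left(\frac{6}{11} + \frac{20}{\left(- \frac{100}{7}\right) 7}\right) = 23 + 6 \left(\frac{6}{11} + \frac{20}{-100}\right) = 23 + 6 \left(\frac{6}{11} + 20 \left(- \frac{1}{100}\right)\right) = 23 + 6 \left(\frac{6}{11} - \frac{1}{5}\right) = 23 + 6 \cdot \frac{19}{55} = 23 + \frac{114}{55} = \frac{1379}{55}$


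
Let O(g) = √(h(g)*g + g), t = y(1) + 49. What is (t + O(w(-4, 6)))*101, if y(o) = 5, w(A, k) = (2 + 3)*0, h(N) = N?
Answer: 5454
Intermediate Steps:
w(A, k) = 0 (w(A, k) = 5*0 = 0)
t = 54 (t = 5 + 49 = 54)
O(g) = √(g + g²) (O(g) = √(g*g + g) = √(g² + g) = √(g + g²))
(t + O(w(-4, 6)))*101 = (54 + √(0*(1 + 0)))*101 = (54 + √(0*1))*101 = (54 + √0)*101 = (54 + 0)*101 = 54*101 = 5454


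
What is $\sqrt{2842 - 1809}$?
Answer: $\sqrt{1033} \approx 32.14$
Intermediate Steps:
$\sqrt{2842 - 1809} = \sqrt{1033}$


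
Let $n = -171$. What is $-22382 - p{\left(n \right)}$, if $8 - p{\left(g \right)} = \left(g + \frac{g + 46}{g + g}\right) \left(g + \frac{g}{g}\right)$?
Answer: $\frac{1131655}{171} \approx 6617.9$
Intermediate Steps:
$p{\left(g \right)} = 8 - \left(1 + g\right) \left(g + \frac{46 + g}{2 g}\right)$ ($p{\left(g \right)} = 8 - \left(g + \frac{g + 46}{g + g}\right) \left(g + \frac{g}{g}\right) = 8 - \left(g + \frac{46 + g}{2 g}\right) \left(g + 1\right) = 8 - \left(g + \left(46 + g\right) \frac{1}{2 g}\right) \left(1 + g\right) = 8 - \left(g + \frac{46 + g}{2 g}\right) \left(1 + g\right) = 8 - \left(1 + g\right) \left(g + \frac{46 + g}{2 g}\right)$)
$-22382 - p{\left(n \right)} = -22382 - \left(- \frac{31}{2} - \left(-171\right)^{2} - \frac{23}{-171} - - \frac{513}{2}\right) = -22382 - \left(- \frac{31}{2} - 29241 - - \frac{23}{171} + \frac{513}{2}\right) = -22382 - \left(- \frac{31}{2} - 29241 + \frac{23}{171} + \frac{513}{2}\right) = -22382 - - \frac{4958977}{171} = -22382 + \frac{4958977}{171} = \frac{1131655}{171}$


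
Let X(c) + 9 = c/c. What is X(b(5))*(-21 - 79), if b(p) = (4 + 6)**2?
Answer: 800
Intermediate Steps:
b(p) = 100 (b(p) = 10**2 = 100)
X(c) = -8 (X(c) = -9 + c/c = -9 + 1 = -8)
X(b(5))*(-21 - 79) = -8*(-21 - 79) = -8*(-100) = 800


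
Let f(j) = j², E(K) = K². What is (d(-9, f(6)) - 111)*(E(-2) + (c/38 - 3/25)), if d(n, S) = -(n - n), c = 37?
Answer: -511821/950 ≈ -538.76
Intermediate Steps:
d(n, S) = 0 (d(n, S) = -1*0 = 0)
(d(-9, f(6)) - 111)*(E(-2) + (c/38 - 3/25)) = (0 - 111)*((-2)² + (37/38 - 3/25)) = -111*(4 + (37*(1/38) - 3*1/25)) = -111*(4 + (37/38 - 3/25)) = -111*(4 + 811/950) = -111*4611/950 = -511821/950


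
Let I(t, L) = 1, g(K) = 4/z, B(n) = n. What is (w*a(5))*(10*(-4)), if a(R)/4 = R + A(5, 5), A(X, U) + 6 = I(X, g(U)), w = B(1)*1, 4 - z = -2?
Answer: 0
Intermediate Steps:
z = 6 (z = 4 - 1*(-2) = 4 + 2 = 6)
g(K) = 2/3 (g(K) = 4/6 = 4*(1/6) = 2/3)
w = 1 (w = 1*1 = 1)
A(X, U) = -5 (A(X, U) = -6 + 1 = -5)
a(R) = -20 + 4*R (a(R) = 4*(R - 5) = 4*(-5 + R) = -20 + 4*R)
(w*a(5))*(10*(-4)) = (1*(-20 + 4*5))*(10*(-4)) = (1*(-20 + 20))*(-40) = (1*0)*(-40) = 0*(-40) = 0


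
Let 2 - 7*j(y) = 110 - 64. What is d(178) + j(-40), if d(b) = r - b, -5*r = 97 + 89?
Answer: -7752/35 ≈ -221.49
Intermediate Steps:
j(y) = -44/7 (j(y) = 2/7 - (110 - 64)/7 = 2/7 - ⅐*46 = 2/7 - 46/7 = -44/7)
r = -186/5 (r = -(97 + 89)/5 = -⅕*186 = -186/5 ≈ -37.200)
d(b) = -186/5 - b
d(178) + j(-40) = (-186/5 - 1*178) - 44/7 = (-186/5 - 178) - 44/7 = -1076/5 - 44/7 = -7752/35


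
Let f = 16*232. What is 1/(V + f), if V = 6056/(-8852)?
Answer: 2213/8213142 ≈ 0.00026945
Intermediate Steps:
V = -1514/2213 (V = 6056*(-1/8852) = -1514/2213 ≈ -0.68414)
f = 3712
1/(V + f) = 1/(-1514/2213 + 3712) = 1/(8213142/2213) = 2213/8213142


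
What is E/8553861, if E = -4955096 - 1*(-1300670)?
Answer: -1218142/2851287 ≈ -0.42723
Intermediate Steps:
E = -3654426 (E = -4955096 + 1300670 = -3654426)
E/8553861 = -3654426/8553861 = -3654426*1/8553861 = -1218142/2851287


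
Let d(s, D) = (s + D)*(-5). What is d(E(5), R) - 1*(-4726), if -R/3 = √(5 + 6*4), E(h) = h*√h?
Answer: 4726 - 25*√5 + 15*√29 ≈ 4750.9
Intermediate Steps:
E(h) = h^(3/2)
R = -3*√29 (R = -3*√(5 + 6*4) = -3*√(5 + 24) = -3*√29 ≈ -16.155)
d(s, D) = -5*D - 5*s (d(s, D) = (D + s)*(-5) = -5*D - 5*s)
d(E(5), R) - 1*(-4726) = (-(-15)*√29 - 25*√5) - 1*(-4726) = (15*√29 - 25*√5) + 4726 = (-25*√5 + 15*√29) + 4726 = 4726 - 25*√5 + 15*√29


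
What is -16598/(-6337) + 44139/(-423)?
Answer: -90895963/893517 ≈ -101.73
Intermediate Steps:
-16598/(-6337) + 44139/(-423) = -16598*(-1/6337) + 44139*(-1/423) = 16598/6337 - 14713/141 = -90895963/893517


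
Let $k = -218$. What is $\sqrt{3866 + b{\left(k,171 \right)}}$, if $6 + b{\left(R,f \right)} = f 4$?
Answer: $8 \sqrt{71} \approx 67.409$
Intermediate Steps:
$b{\left(R,f \right)} = -6 + 4 f$ ($b{\left(R,f \right)} = -6 + f 4 = -6 + 4 f$)
$\sqrt{3866 + b{\left(k,171 \right)}} = \sqrt{3866 + \left(-6 + 4 \cdot 171\right)} = \sqrt{3866 + \left(-6 + 684\right)} = \sqrt{3866 + 678} = \sqrt{4544} = 8 \sqrt{71}$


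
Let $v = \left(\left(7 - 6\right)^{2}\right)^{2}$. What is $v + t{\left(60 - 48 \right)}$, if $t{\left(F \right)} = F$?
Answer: $13$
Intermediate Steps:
$v = 1$ ($v = \left(1^{2}\right)^{2} = 1^{2} = 1$)
$v + t{\left(60 - 48 \right)} = 1 + \left(60 - 48\right) = 1 + 12 = 13$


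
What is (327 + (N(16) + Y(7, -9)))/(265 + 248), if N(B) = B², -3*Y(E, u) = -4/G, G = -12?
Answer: 5246/4617 ≈ 1.1362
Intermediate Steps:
Y(E, u) = -⅑ (Y(E, u) = -(-4)/(3*(-12)) = -(-4)*(-1)/(3*12) = -⅓*⅓ = -⅑)
(327 + (N(16) + Y(7, -9)))/(265 + 248) = (327 + (16² - ⅑))/(265 + 248) = (327 + (256 - ⅑))/513 = (327 + 2303/9)*(1/513) = (5246/9)*(1/513) = 5246/4617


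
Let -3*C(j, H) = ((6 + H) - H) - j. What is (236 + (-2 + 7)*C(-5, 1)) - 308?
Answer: -271/3 ≈ -90.333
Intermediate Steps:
C(j, H) = -2 + j/3 (C(j, H) = -(((6 + H) - H) - j)/3 = -(6 - j)/3 = -2 + j/3)
(236 + (-2 + 7)*C(-5, 1)) - 308 = (236 + (-2 + 7)*(-2 + (⅓)*(-5))) - 308 = (236 + 5*(-2 - 5/3)) - 308 = (236 + 5*(-11/3)) - 308 = (236 - 55/3) - 308 = 653/3 - 308 = -271/3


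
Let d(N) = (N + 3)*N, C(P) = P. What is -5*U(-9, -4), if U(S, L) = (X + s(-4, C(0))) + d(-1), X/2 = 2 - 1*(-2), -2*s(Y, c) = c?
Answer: -30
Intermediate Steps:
s(Y, c) = -c/2
X = 8 (X = 2*(2 - 1*(-2)) = 2*(2 + 2) = 2*4 = 8)
d(N) = N*(3 + N) (d(N) = (3 + N)*N = N*(3 + N))
U(S, L) = 6 (U(S, L) = (8 - ½*0) - (3 - 1) = (8 + 0) - 1*2 = 8 - 2 = 6)
-5*U(-9, -4) = -5*6 = -30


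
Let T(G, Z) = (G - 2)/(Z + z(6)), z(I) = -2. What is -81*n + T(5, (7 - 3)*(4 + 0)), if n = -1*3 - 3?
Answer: 6807/14 ≈ 486.21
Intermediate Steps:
T(G, Z) = (-2 + G)/(-2 + Z) (T(G, Z) = (G - 2)/(Z - 2) = (-2 + G)/(-2 + Z))
n = -6 (n = -3 - 3 = -6)
-81*n + T(5, (7 - 3)*(4 + 0)) = -81*(-6) + (-2 + 5)/(-2 + (7 - 3)*(4 + 0)) = 486 + 3/(-2 + 4*4) = 486 + 3/(-2 + 16) = 486 + 3/14 = 6807/14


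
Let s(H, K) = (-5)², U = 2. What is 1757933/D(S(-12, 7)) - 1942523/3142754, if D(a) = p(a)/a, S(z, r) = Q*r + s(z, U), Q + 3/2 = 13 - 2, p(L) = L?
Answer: 5524749024959/3142754 ≈ 1.7579e+6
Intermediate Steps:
s(H, K) = 25
Q = 19/2 (Q = -3/2 + (13 - 2) = -3/2 + 11 = 19/2 ≈ 9.5000)
S(z, r) = 25 + 19*r/2 (S(z, r) = 19*r/2 + 25 = 25 + 19*r/2)
D(a) = 1 (D(a) = a/a = 1)
1757933/D(S(-12, 7)) - 1942523/3142754 = 1757933/1 - 1942523/3142754 = 1757933*1 - 1942523*1/3142754 = 1757933 - 1942523/3142754 = 5524749024959/3142754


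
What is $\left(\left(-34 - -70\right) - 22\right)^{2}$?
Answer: $196$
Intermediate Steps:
$\left(\left(-34 - -70\right) - 22\right)^{2} = \left(\left(-34 + 70\right) - 22\right)^{2} = \left(36 - 22\right)^{2} = 14^{2} = 196$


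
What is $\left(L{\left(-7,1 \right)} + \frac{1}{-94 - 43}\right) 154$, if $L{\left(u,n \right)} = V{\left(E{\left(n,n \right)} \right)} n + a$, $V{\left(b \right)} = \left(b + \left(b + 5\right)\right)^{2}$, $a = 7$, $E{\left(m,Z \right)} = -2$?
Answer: $\frac{168630}{137} \approx 1230.9$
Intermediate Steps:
$V{\left(b \right)} = \left(5 + 2 b\right)^{2}$ ($V{\left(b \right)} = \left(b + \left(5 + b\right)\right)^{2} = \left(5 + 2 b\right)^{2}$)
$L{\left(u,n \right)} = 7 + n$ ($L{\left(u,n \right)} = \left(5 + 2 \left(-2\right)\right)^{2} n + 7 = \left(5 - 4\right)^{2} n + 7 = 1^{2} n + 7 = 1 n + 7 = n + 7 = 7 + n$)
$\left(L{\left(-7,1 \right)} + \frac{1}{-94 - 43}\right) 154 = \left(\left(7 + 1\right) + \frac{1}{-94 - 43}\right) 154 = \left(8 + \frac{1}{-137}\right) 154 = \left(8 - \frac{1}{137}\right) 154 = \frac{1095}{137} \cdot 154 = \frac{168630}{137}$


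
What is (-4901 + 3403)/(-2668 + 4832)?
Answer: -749/1082 ≈ -0.69224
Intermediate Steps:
(-4901 + 3403)/(-2668 + 4832) = -1498/2164 = -1498*1/2164 = -749/1082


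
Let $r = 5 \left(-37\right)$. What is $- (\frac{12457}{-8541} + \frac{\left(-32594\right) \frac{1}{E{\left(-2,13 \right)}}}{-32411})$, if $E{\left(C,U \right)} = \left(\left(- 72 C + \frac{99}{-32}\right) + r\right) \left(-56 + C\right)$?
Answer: $\frac{16516339491349}{11327293780569} \approx 1.4581$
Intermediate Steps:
$r = -185$
$E{\left(C,U \right)} = \left(-56 + C\right) \left(- \frac{6019}{32} - 72 C\right)$ ($E{\left(C,U \right)} = \left(\left(- 72 C + \frac{99}{-32}\right) - 185\right) \left(-56 + C\right) = \left(\left(- 72 C + 99 \left(- \frac{1}{32}\right)\right) - 185\right) \left(-56 + C\right) = \left(\left(- 72 C - \frac{99}{32}\right) - 185\right) \left(-56 + C\right) = \left(\left(- \frac{99}{32} - 72 C\right) - 185\right) \left(-56 + C\right) = \left(- \frac{6019}{32} - 72 C\right) \left(-56 + C\right) = \left(-56 + C\right) \left(- \frac{6019}{32} - 72 C\right)$)
$- (\frac{12457}{-8541} + \frac{\left(-32594\right) \frac{1}{E{\left(-2,13 \right)}}}{-32411}) = - (\frac{12457}{-8541} + \frac{\left(-32594\right) \frac{1}{\frac{42133}{4} - 72 \left(-2\right)^{2} + \frac{123005}{32} \left(-2\right)}}{-32411}) = - (12457 \left(- \frac{1}{8541}\right) + - \frac{32594}{\frac{42133}{4} - 288 - \frac{123005}{16}} \left(- \frac{1}{32411}\right)) = - (- \frac{12457}{8541} + - \frac{32594}{\frac{42133}{4} - 288 - \frac{123005}{16}} \left(- \frac{1}{32411}\right)) = - (- \frac{12457}{8541} + - \frac{32594}{\frac{40919}{16}} \left(- \frac{1}{32411}\right)) = - (- \frac{12457}{8541} + \left(-32594\right) \frac{16}{40919} \left(- \frac{1}{32411}\right)) = - (- \frac{12457}{8541} - - \frac{521504}{1326225709}) = - (- \frac{12457}{8541} + \frac{521504}{1326225709}) = \left(-1\right) \left(- \frac{16516339491349}{11327293780569}\right) = \frac{16516339491349}{11327293780569}$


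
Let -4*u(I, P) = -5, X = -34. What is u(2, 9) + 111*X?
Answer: -15091/4 ≈ -3772.8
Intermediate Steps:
u(I, P) = 5/4 (u(I, P) = -1/4*(-5) = 5/4)
u(2, 9) + 111*X = 5/4 + 111*(-34) = 5/4 - 3774 = -15091/4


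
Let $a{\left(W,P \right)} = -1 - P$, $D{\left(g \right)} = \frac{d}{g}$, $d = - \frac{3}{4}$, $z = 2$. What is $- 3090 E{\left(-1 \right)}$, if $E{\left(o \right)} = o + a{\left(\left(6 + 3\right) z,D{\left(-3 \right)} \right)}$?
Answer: $\frac{13905}{2} \approx 6952.5$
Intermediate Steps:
$d = - \frac{3}{4}$ ($d = \left(-3\right) \frac{1}{4} = - \frac{3}{4} \approx -0.75$)
$D{\left(g \right)} = - \frac{3}{4 g}$
$E{\left(o \right)} = - \frac{5}{4} + o$ ($E{\left(o \right)} = o - \left(1 - \frac{3}{4 \left(-3\right)}\right) = o - \left(1 - - \frac{1}{4}\right) = o - \frac{5}{4} = - \frac{5}{4} + o$)
$- 3090 E{\left(-1 \right)} = - 3090 \left(- \frac{5}{4} - 1\right) = \left(-3090\right) \left(- \frac{9}{4}\right) = \frac{13905}{2}$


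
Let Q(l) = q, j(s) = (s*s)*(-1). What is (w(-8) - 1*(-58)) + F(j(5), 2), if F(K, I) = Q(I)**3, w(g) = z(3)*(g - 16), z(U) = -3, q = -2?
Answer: 122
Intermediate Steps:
j(s) = -s**2 (j(s) = s**2*(-1) = -s**2)
Q(l) = -2
w(g) = 48 - 3*g (w(g) = -3*(g - 16) = -3*(-16 + g) = 48 - 3*g)
F(K, I) = -8 (F(K, I) = (-2)**3 = -8)
(w(-8) - 1*(-58)) + F(j(5), 2) = ((48 - 3*(-8)) - 1*(-58)) - 8 = ((48 + 24) + 58) - 8 = (72 + 58) - 8 = 130 - 8 = 122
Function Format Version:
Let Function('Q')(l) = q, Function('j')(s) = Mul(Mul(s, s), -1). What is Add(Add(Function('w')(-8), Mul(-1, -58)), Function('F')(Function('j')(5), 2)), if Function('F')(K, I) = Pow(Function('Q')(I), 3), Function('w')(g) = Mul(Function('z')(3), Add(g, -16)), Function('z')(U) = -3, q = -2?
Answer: 122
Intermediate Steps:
Function('j')(s) = Mul(-1, Pow(s, 2)) (Function('j')(s) = Mul(Pow(s, 2), -1) = Mul(-1, Pow(s, 2)))
Function('Q')(l) = -2
Function('w')(g) = Add(48, Mul(-3, g)) (Function('w')(g) = Mul(-3, Add(g, -16)) = Mul(-3, Add(-16, g)) = Add(48, Mul(-3, g)))
Function('F')(K, I) = -8 (Function('F')(K, I) = Pow(-2, 3) = -8)
Add(Add(Function('w')(-8), Mul(-1, -58)), Function('F')(Function('j')(5), 2)) = Add(Add(Add(48, Mul(-3, -8)), Mul(-1, -58)), -8) = Add(Add(Add(48, 24), 58), -8) = Add(Add(72, 58), -8) = Add(130, -8) = 122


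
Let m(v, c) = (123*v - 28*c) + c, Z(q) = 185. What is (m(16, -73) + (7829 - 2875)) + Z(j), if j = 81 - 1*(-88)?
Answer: 9078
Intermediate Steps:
j = 169 (j = 81 + 88 = 169)
m(v, c) = -27*c + 123*v (m(v, c) = (-28*c + 123*v) + c = -27*c + 123*v)
(m(16, -73) + (7829 - 2875)) + Z(j) = ((-27*(-73) + 123*16) + (7829 - 2875)) + 185 = ((1971 + 1968) + 4954) + 185 = (3939 + 4954) + 185 = 8893 + 185 = 9078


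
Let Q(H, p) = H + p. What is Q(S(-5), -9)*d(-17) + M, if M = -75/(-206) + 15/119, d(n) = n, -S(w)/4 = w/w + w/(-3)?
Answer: 24623587/73542 ≈ 334.82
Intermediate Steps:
S(w) = -4 + 4*w/3 (S(w) = -4*(w/w + w/(-3)) = -4*(1 + w*(-1/3)) = -4*(1 - w/3) = -4 + 4*w/3)
M = 12015/24514 (M = -75*(-1/206) + 15*(1/119) = 75/206 + 15/119 = 12015/24514 ≈ 0.49013)
Q(S(-5), -9)*d(-17) + M = ((-4 + (4/3)*(-5)) - 9)*(-17) + 12015/24514 = ((-4 - 20/3) - 9)*(-17) + 12015/24514 = (-32/3 - 9)*(-17) + 12015/24514 = -59/3*(-17) + 12015/24514 = 1003/3 + 12015/24514 = 24623587/73542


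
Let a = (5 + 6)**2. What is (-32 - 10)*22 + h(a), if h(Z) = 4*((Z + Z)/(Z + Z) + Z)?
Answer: -436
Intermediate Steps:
a = 121 (a = 11**2 = 121)
h(Z) = 4 + 4*Z (h(Z) = 4*((2*Z)/((2*Z)) + Z) = 4*((2*Z)*(1/(2*Z)) + Z) = 4*(1 + Z) = 4 + 4*Z)
(-32 - 10)*22 + h(a) = (-32 - 10)*22 + (4 + 4*121) = -42*22 + (4 + 484) = -924 + 488 = -436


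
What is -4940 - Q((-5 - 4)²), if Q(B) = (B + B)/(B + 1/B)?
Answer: -16214701/3281 ≈ -4942.0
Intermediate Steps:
Q(B) = 2*B/(B + 1/B) (Q(B) = (2*B)/(B + 1/B) = 2*B/(B + 1/B))
-4940 - Q((-5 - 4)²) = -4940 - 2*((-5 - 4)²)²/(1 + ((-5 - 4)²)²) = -4940 - 2*((-9)²)²/(1 + ((-9)²)²) = -4940 - 2*81²/(1 + 81²) = -4940 - 2*6561/(1 + 6561) = -4940 - 2*6561/6562 = -4940 - 1*6561/3281 = -4940 - 6561/3281 = -16214701/3281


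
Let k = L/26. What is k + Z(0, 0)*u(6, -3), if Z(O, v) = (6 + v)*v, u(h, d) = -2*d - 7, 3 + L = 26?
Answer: 23/26 ≈ 0.88461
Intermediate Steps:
L = 23 (L = -3 + 26 = 23)
u(h, d) = -7 - 2*d
Z(O, v) = v*(6 + v)
k = 23/26 ≈ 0.88461
k + Z(0, 0)*u(6, -3) = 23/26 + (0*(6 + 0))*(-7 - 2*(-3)) = 23/26 + (0*6)*(-7 + 6) = 23/26 + 0*(-1) = 23/26 + 0 = 23/26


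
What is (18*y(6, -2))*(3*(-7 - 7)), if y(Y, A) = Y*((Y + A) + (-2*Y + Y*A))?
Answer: 90720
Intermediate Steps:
y(Y, A) = Y*(A - Y + A*Y) (y(Y, A) = Y*((A + Y) + (-2*Y + A*Y)) = Y*(A - Y + A*Y))
(18*y(6, -2))*(3*(-7 - 7)) = (18*(6*(-2 - 1*6 - 2*6)))*(3*(-7 - 7)) = (18*(6*(-2 - 6 - 12)))*(3*(-14)) = (18*(6*(-20)))*(-42) = (18*(-120))*(-42) = -2160*(-42) = 90720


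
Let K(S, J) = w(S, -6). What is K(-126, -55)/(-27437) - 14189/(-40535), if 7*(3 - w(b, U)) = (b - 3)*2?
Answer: 2713815886/7785111565 ≈ 0.34859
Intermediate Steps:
w(b, U) = 27/7 - 2*b/7 (w(b, U) = 3 - (b - 3)*2/7 = 3 - (-3 + b)*2/7 = 3 - (-6 + 2*b)/7 = 3 + (6/7 - 2*b/7) = 27/7 - 2*b/7)
K(S, J) = 27/7 - 2*S/7
K(-126, -55)/(-27437) - 14189/(-40535) = (27/7 - 2/7*(-126))/(-27437) - 14189/(-40535) = (27/7 + 36)*(-1/27437) - 14189*(-1/40535) = (279/7)*(-1/27437) + 14189/40535 = -279/192059 + 14189/40535 = 2713815886/7785111565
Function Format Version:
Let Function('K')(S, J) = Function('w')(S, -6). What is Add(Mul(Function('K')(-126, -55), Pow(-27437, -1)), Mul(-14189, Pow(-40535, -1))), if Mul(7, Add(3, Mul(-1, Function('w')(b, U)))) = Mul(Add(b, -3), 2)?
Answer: Rational(2713815886, 7785111565) ≈ 0.34859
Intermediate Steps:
Function('w')(b, U) = Add(Rational(27, 7), Mul(Rational(-2, 7), b)) (Function('w')(b, U) = Add(3, Mul(Rational(-1, 7), Mul(Add(b, -3), 2))) = Add(3, Mul(Rational(-1, 7), Mul(Add(-3, b), 2))) = Add(3, Mul(Rational(-1, 7), Add(-6, Mul(2, b)))) = Add(3, Add(Rational(6, 7), Mul(Rational(-2, 7), b))) = Add(Rational(27, 7), Mul(Rational(-2, 7), b)))
Function('K')(S, J) = Add(Rational(27, 7), Mul(Rational(-2, 7), S))
Add(Mul(Function('K')(-126, -55), Pow(-27437, -1)), Mul(-14189, Pow(-40535, -1))) = Add(Mul(Add(Rational(27, 7), Mul(Rational(-2, 7), -126)), Pow(-27437, -1)), Mul(-14189, Pow(-40535, -1))) = Add(Mul(Add(Rational(27, 7), 36), Rational(-1, 27437)), Mul(-14189, Rational(-1, 40535))) = Add(Mul(Rational(279, 7), Rational(-1, 27437)), Rational(14189, 40535)) = Add(Rational(-279, 192059), Rational(14189, 40535)) = Rational(2713815886, 7785111565)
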